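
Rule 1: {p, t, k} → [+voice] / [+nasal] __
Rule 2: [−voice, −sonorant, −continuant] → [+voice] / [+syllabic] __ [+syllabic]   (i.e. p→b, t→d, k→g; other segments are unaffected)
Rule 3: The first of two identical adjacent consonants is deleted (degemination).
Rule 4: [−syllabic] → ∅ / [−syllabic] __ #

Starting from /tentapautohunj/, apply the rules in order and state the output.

Rule 1 (post-nasal voicing): /t/ is a voiceless stop immediately after the nasal /n/, so it voices to [d]. /tentapautohunj/ → tendapautohunj.
Rule 2 (intervocalic voicing): /p/ is a voiceless stop between vowels /a/ and /a/, so it voices to [b]. /t/ is a voiceless stop between vowels /u/ and /o/, so it voices to [d]. /tendapautohunj/ → tendabaudohunj.
Rule 3 (degemination): no segment meets the environment; /tendabaudohunj/ is unchanged.
Rule 4 (final cluster simplification): /j/ is the second consonant of a word-final cluster /nj/, so it deletes. /tendabaudohunj/ → tendabaudohun.

tendabaudohun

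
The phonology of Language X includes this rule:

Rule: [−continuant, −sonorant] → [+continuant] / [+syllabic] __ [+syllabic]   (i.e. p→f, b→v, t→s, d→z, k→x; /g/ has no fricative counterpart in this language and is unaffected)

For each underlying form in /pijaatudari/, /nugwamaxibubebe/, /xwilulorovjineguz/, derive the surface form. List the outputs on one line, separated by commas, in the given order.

pijaasuzari, nugwamaxivuveve, xwilulorovjineguz

/pijaatudari/: /t/ is a stop between vowels /a/ and /u/, so it spirantizes to the fricative [s]. /d/ is a stop between vowels /u/ and /a/, so it spirantizes to the fricative [z]. → [pijaasuzari].
/nugwamaxibubebe/: /b/ is a stop between vowels /i/ and /u/, so it spirantizes to the fricative [v]. /b/ is a stop between vowels /u/ and /e/, so it spirantizes to the fricative [v]. /b/ is a stop between vowels /e/ and /e/, so it spirantizes to the fricative [v]. → [nugwamaxivuveve].
/xwilulorovjineguz/: the rule's environment is not met; surfaces unchanged as [xwilulorovjineguz].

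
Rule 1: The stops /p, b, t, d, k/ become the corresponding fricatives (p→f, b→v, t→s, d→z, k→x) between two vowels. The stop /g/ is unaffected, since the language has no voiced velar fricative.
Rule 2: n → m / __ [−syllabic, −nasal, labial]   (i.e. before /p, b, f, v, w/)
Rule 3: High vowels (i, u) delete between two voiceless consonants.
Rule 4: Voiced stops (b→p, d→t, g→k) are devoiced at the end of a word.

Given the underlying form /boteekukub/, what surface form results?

boseexxup

Rule 1 (intervocalic spirantization): /t/ is a stop between vowels /o/ and /e/, so it spirantizes to the fricative [s]. /k/ is a stop between vowels /e/ and /u/, so it spirantizes to the fricative [x]. /k/ is a stop between vowels /u/ and /u/, so it spirantizes to the fricative [x]. /boteekukub/ → boseexuxub.
Rule 2 (nasal place assimilation): no segment meets the environment; /boseexuxub/ is unchanged.
Rule 3 (high vowel syncope): /u/ is a high vowel flanked by voiceless consonants /x/ and /x/, so it deletes. /boseexuxub/ → boseexxub.
Rule 4 (final devoicing): /b/ is a voiced stop in word-final position, so it devoices to [p]. /boseexxub/ → boseexxup.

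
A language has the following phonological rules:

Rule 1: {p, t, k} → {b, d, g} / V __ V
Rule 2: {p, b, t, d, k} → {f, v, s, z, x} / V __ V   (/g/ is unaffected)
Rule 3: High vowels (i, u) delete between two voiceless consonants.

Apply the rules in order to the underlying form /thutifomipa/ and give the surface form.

Rule 1 (intervocalic voicing): /t/ is a voiceless stop between vowels /u/ and /i/, so it voices to [d]. /p/ is a voiceless stop between vowels /i/ and /a/, so it voices to [b]. /thutifomipa/ → thudifomiba.
Rule 2 (intervocalic spirantization): /d/ is a stop between vowels /u/ and /i/, so it spirantizes to the fricative [z]. /b/ is a stop between vowels /i/ and /a/, so it spirantizes to the fricative [v]. /thudifomiba/ → thuzifomiva.
Rule 3 (high vowel syncope): no segment meets the environment; /thuzifomiva/ is unchanged.

thuzifomiva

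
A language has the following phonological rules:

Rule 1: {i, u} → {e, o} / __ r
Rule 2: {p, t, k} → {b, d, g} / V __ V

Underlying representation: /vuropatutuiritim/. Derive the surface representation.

vorobadudueridim

Rule 1 (pre-rhotic lowering): /u/ is a high vowel immediately before /r/, so it lowers to [o]. /i/ is a high vowel immediately before /r/, so it lowers to [e]. /vuropatutuiritim/ → voropatutueritim.
Rule 2 (intervocalic voicing): /p/ is a voiceless stop between vowels /o/ and /a/, so it voices to [b]. /t/ is a voiceless stop between vowels /a/ and /u/, so it voices to [d]. /t/ is a voiceless stop between vowels /u/ and /u/, so it voices to [d]. /t/ is a voiceless stop between vowels /i/ and /i/, so it voices to [d]. /voropatutueritim/ → vorobadudueridim.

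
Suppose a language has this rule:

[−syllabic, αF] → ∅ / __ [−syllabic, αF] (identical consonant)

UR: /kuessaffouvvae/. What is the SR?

kuesafouvae

/ss/ is a geminate; the first /s/ deletes.
/ff/ is a geminate; the first /f/ deletes.
/vv/ is a geminate; the first /v/ deletes.
The other instances of /k/, /s/, /f/, /v/ do not occur in the required environment and remain unchanged.
Surface form: [kuesafouvae].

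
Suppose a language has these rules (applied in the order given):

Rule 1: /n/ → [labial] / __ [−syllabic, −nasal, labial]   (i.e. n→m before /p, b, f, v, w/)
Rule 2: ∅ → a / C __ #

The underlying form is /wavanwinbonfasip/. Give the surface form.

Rule 1 (nasal place assimilation): /n/ precedes the labial consonant /w/, so it assimilates in place to [m]. /n/ precedes the labial consonant /b/, so it assimilates in place to [m]. /n/ precedes the labial consonant /f/, so it assimilates in place to [m]. /wavanwinbonfasip/ → wavamwimbomfasip.
Rule 2 (final a-epenthesis): the form ends in the consonant /p/, so [a] is inserted word-finally. /wavamwimbomfasip/ → wavamwimbomfasipa.

wavamwimbomfasipa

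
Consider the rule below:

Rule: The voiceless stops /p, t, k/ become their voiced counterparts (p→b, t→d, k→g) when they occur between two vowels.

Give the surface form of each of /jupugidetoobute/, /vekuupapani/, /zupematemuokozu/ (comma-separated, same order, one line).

jubugidedoobude, veguubabani, zubemademuogozu

/jupugidetoobute/: /p/ is a voiceless stop between vowels /u/ and /u/, so it voices to [b]. /t/ is a voiceless stop between vowels /e/ and /o/, so it voices to [d]. /t/ is a voiceless stop between vowels /u/ and /e/, so it voices to [d]. → [jubugidedoobude].
/vekuupapani/: /k/ is a voiceless stop between vowels /e/ and /u/, so it voices to [g]. /p/ is a voiceless stop between vowels /u/ and /a/, so it voices to [b]. /p/ is a voiceless stop between vowels /a/ and /a/, so it voices to [b]. → [veguubabani].
/zupematemuokozu/: /p/ is a voiceless stop between vowels /u/ and /e/, so it voices to [b]. /t/ is a voiceless stop between vowels /a/ and /e/, so it voices to [d]. /k/ is a voiceless stop between vowels /o/ and /o/, so it voices to [g]. → [zubemademuogozu].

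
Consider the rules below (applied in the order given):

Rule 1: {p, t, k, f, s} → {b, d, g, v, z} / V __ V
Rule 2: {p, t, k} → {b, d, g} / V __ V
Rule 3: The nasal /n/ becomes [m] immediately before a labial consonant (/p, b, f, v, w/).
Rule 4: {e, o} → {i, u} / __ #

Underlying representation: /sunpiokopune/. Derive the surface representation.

sumpiogobuni

Rule 1 (intervocalic voicing): /k/ is a voiceless obstruent between vowels /o/ and /o/, so it voices to [g]. /p/ is a voiceless obstruent between vowels /o/ and /u/, so it voices to [b]. /sunpiokopune/ → sunpiogobune.
Rule 2 (intervocalic voicing): no segment meets the environment; /sunpiogobune/ is unchanged.
Rule 3 (nasal place assimilation): /n/ precedes the labial consonant /p/, so it assimilates in place to [m]. /sunpiogobune/ → sumpiogobune.
Rule 4 (final vowel raising): /e/ is a mid vowel in word-final position, so it raises to [i]. /sumpiogobune/ → sumpiogobuni.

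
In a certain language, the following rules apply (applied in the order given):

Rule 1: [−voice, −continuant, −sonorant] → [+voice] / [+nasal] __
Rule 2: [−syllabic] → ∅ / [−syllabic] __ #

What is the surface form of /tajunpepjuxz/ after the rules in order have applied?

tajunbepjux

Rule 1 (post-nasal voicing): /p/ is a voiceless stop immediately after the nasal /n/, so it voices to [b]. /tajunpepjuxz/ → tajunbepjuxz.
Rule 2 (final cluster simplification): /z/ is the second consonant of a word-final cluster /xz/, so it deletes. /tajunbepjuxz/ → tajunbepjux.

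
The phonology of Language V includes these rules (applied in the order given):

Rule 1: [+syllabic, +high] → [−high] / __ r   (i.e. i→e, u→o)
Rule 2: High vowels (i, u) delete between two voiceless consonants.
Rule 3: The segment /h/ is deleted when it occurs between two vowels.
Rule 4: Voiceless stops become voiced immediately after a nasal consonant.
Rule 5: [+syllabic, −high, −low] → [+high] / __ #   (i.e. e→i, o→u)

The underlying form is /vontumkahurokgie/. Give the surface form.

vondumgaorokgii

Rule 1 (pre-rhotic lowering): /u/ is a high vowel immediately before /r/, so it lowers to [o]. /vontumkahurokgie/ → vontumkahorokgie.
Rule 2 (high vowel syncope): no segment meets the environment; /vontumkahorokgie/ is unchanged.
Rule 3 (intervocalic h-deletion): /h/ occurs between vowels /a/ and /o/, so it deletes. /vontumkahorokgie/ → vontumkaorokgie.
Rule 4 (post-nasal voicing): /t/ is a voiceless stop immediately after the nasal /n/, so it voices to [d]. /k/ is a voiceless stop immediately after the nasal /m/, so it voices to [g]. /vontumkaorokgie/ → vondumgaorokgie.
Rule 5 (final vowel raising): /e/ is a mid vowel in word-final position, so it raises to [i]. /vondumgaorokgie/ → vondumgaorokgii.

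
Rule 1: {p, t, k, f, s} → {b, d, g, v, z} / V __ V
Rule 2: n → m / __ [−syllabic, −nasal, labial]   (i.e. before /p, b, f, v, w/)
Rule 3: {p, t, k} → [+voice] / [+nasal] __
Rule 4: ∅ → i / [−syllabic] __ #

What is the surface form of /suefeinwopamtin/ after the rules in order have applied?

Rule 1 (intervocalic voicing): /f/ is a voiceless obstruent between vowels /e/ and /e/, so it voices to [v]. /p/ is a voiceless obstruent between vowels /o/ and /a/, so it voices to [b]. /suefeinwopamtin/ → sueveinwobamtin.
Rule 2 (nasal place assimilation): /n/ precedes the labial consonant /w/, so it assimilates in place to [m]. /sueveinwobamtin/ → sueveimwobamtin.
Rule 3 (post-nasal voicing): /t/ is a voiceless stop immediately after the nasal /m/, so it voices to [d]. /sueveimwobamtin/ → sueveimwobamdin.
Rule 4 (final i-epenthesis): the form ends in the consonant /n/, so [i] is inserted word-finally. /sueveimwobamdin/ → sueveimwobamdini.

sueveimwobamdini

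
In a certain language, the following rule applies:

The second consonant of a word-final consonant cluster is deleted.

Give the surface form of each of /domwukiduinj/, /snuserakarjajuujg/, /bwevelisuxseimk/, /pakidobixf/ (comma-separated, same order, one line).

/domwukiduinj/: /j/ is the second consonant of a word-final cluster /nj/, so it deletes. → [domwukiduin].
/snuserakarjajuujg/: /g/ is the second consonant of a word-final cluster /jg/, so it deletes. → [snuserakarjajuuj].
/bwevelisuxseimk/: /k/ is the second consonant of a word-final cluster /mk/, so it deletes. → [bwevelisuxseim].
/pakidobixf/: /f/ is the second consonant of a word-final cluster /xf/, so it deletes. → [pakidobix].

domwukiduin, snuserakarjajuuj, bwevelisuxseim, pakidobix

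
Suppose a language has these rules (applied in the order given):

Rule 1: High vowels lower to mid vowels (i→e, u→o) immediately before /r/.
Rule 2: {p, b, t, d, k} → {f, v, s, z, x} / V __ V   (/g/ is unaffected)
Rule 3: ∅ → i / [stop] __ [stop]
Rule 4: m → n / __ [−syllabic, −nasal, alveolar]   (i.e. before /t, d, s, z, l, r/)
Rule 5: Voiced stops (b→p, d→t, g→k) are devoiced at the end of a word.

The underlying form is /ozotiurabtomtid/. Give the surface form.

ozosiorabitontit

Rule 1 (pre-rhotic lowering): /u/ is a high vowel immediately before /r/, so it lowers to [o]. /ozotiurabtomtid/ → ozotiorabtomtid.
Rule 2 (intervocalic spirantization): /t/ is a stop between vowels /o/ and /i/, so it spirantizes to the fricative [s]. /ozotiorabtomtid/ → ozosiorabtomtid.
Rule 3 (stop-cluster i-epenthesis): /b/ and /t/ form a stop–stop cluster, so [i] is inserted between them. /ozosiorabtomtid/ → ozosiorabitomtid.
Rule 4 (nasal place assimilation): /m/ precedes the alveolar consonant /t/, so it assimilates in place to [n]. /ozosiorabitomtid/ → ozosiorabitontid.
Rule 5 (final devoicing): /d/ is a voiced stop in word-final position, so it devoices to [t]. /ozosiorabitontid/ → ozosiorabitontit.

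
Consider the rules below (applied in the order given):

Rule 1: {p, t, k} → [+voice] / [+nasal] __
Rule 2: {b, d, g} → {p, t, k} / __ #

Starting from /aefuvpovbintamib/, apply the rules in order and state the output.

Rule 1 (post-nasal voicing): /t/ is a voiceless stop immediately after the nasal /n/, so it voices to [d]. /aefuvpovbintamib/ → aefuvpovbindamib.
Rule 2 (final devoicing): /b/ is a voiced stop in word-final position, so it devoices to [p]. /aefuvpovbindamib/ → aefuvpovbindamip.

aefuvpovbindamip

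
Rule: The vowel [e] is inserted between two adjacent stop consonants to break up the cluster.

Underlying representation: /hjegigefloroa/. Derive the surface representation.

hjegigefloroa

No segment of /hjegigefloroa/ meets the structural description of the rule, so the form surfaces unchanged.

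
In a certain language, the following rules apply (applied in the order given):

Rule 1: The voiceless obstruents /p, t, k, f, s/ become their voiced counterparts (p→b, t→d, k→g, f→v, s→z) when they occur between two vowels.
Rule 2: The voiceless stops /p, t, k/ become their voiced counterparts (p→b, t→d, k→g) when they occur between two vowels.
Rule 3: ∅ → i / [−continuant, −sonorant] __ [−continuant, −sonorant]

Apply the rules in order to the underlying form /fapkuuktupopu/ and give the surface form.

Rule 1 (intervocalic voicing): /p/ is a voiceless obstruent between vowels /u/ and /o/, so it voices to [b]. /p/ is a voiceless obstruent between vowels /o/ and /u/, so it voices to [b]. /fapkuuktupopu/ → fapkuuktubobu.
Rule 2 (intervocalic voicing): no segment meets the environment; /fapkuuktubobu/ is unchanged.
Rule 3 (stop-cluster i-epenthesis): /p/ and /k/ form a stop–stop cluster, so [i] is inserted between them. /k/ and /t/ form a stop–stop cluster, so [i] is inserted between them. /fapkuuktubobu/ → fapikuukitubobu.

fapikuukitubobu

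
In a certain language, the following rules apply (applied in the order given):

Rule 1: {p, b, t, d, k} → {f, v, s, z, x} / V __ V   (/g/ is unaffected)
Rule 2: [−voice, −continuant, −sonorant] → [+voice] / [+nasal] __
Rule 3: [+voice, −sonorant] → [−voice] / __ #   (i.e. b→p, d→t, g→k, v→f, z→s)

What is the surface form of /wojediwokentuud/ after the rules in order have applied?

wojeziwoxenduut

Rule 1 (intervocalic spirantization): /d/ is a stop between vowels /e/ and /i/, so it spirantizes to the fricative [z]. /k/ is a stop between vowels /o/ and /e/, so it spirantizes to the fricative [x]. /wojediwokentuud/ → wojeziwoxentuud.
Rule 2 (post-nasal voicing): /t/ is a voiceless stop immediately after the nasal /n/, so it voices to [d]. /wojeziwoxentuud/ → wojeziwoxenduud.
Rule 3 (final devoicing): /d/ is a voiced obstruent in word-final position, so it devoices to [t]. /wojeziwoxenduud/ → wojeziwoxenduut.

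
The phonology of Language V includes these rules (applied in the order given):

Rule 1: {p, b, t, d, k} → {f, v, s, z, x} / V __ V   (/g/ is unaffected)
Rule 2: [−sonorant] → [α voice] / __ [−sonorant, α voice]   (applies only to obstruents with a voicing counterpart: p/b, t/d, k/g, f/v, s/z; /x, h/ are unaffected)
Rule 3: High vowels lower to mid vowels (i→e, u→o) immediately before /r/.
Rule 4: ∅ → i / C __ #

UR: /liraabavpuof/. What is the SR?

leraavafpuofi

Rule 1 (intervocalic spirantization): /b/ is a stop between vowels /a/ and /a/, so it spirantizes to the fricative [v]. /liraabavpuof/ → liraavavpuof.
Rule 2 (regressive voicing assimilation): /v/ precedes the voiceless obstruent /p/, so it devoices to [f] by assimilation. /liraavavpuof/ → liraavafpuof.
Rule 3 (pre-rhotic lowering): /i/ is a high vowel immediately before /r/, so it lowers to [e]. /liraavafpuof/ → leraavafpuof.
Rule 4 (final i-epenthesis): the form ends in the consonant /f/, so [i] is inserted word-finally. /leraavafpuof/ → leraavafpuofi.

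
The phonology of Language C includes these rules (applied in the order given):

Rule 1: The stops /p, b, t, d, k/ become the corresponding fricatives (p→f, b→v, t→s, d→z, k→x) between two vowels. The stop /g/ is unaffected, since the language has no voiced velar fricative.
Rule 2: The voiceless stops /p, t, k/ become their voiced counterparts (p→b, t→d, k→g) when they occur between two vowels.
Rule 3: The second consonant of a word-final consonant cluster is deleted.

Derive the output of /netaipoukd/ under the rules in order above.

nesaifouk

Rule 1 (intervocalic spirantization): /t/ is a stop between vowels /e/ and /a/, so it spirantizes to the fricative [s]. /p/ is a stop between vowels /i/ and /o/, so it spirantizes to the fricative [f]. /netaipoukd/ → nesaifoukd.
Rule 2 (intervocalic voicing): no segment meets the environment; /nesaifoukd/ is unchanged.
Rule 3 (final cluster simplification): /d/ is the second consonant of a word-final cluster /kd/, so it deletes. /nesaifoukd/ → nesaifouk.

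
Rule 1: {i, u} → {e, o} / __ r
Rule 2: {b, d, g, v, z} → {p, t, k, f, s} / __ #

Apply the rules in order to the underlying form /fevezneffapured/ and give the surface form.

Rule 1 (pre-rhotic lowering): /u/ is a high vowel immediately before /r/, so it lowers to [o]. /fevezneffapured/ → fevezneffapored.
Rule 2 (final devoicing): /d/ is a voiced obstruent in word-final position, so it devoices to [t]. /fevezneffapored/ → fevezneffaporet.

fevezneffaporet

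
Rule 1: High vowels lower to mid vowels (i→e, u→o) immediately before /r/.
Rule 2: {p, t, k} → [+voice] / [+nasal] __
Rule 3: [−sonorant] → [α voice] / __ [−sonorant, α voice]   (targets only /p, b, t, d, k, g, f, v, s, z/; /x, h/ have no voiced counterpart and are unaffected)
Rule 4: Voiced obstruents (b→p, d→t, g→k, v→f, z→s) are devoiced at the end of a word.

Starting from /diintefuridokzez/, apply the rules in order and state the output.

diindeforidogzes

Rule 1 (pre-rhotic lowering): /u/ is a high vowel immediately before /r/, so it lowers to [o]. /diintefuridokzez/ → diinteforidokzez.
Rule 2 (post-nasal voicing): /t/ is a voiceless stop immediately after the nasal /n/, so it voices to [d]. /diinteforidokzez/ → diindeforidokzez.
Rule 3 (regressive voicing assimilation): /k/ precedes the voiced obstruent /z/, so it voices to [g] by assimilation. /diindeforidokzez/ → diindeforidogzez.
Rule 4 (final devoicing): /z/ is a voiced obstruent in word-final position, so it devoices to [s]. /diindeforidogzez/ → diindeforidogzes.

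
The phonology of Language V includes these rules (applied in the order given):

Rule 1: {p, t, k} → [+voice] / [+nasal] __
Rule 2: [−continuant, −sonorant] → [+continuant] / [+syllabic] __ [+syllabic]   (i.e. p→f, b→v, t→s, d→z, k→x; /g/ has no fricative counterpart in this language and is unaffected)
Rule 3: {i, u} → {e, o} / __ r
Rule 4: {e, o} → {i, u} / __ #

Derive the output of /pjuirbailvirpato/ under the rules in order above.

Rule 1 (post-nasal voicing): no segment meets the environment; /pjuirbailvirpato/ is unchanged.
Rule 2 (intervocalic spirantization): /t/ is a stop between vowels /a/ and /o/, so it spirantizes to the fricative [s]. /pjuirbailvirpato/ → pjuirbailvirpaso.
Rule 3 (pre-rhotic lowering): /i/ is a high vowel immediately before /r/, so it lowers to [e]. /i/ is a high vowel immediately before /r/, so it lowers to [e]. /pjuirbailvirpaso/ → pjuerbailverpaso.
Rule 4 (final vowel raising): /o/ is a mid vowel in word-final position, so it raises to [u]. /pjuerbailverpaso/ → pjuerbailverpasu.

pjuerbailverpasu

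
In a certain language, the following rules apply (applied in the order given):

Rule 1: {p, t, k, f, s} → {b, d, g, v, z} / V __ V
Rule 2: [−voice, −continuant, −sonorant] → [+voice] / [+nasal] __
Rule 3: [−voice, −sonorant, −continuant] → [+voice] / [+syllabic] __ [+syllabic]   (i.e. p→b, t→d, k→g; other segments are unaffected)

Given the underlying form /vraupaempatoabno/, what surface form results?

vraubaembadoabno

Rule 1 (intervocalic voicing): /p/ is a voiceless obstruent between vowels /u/ and /a/, so it voices to [b]. /t/ is a voiceless obstruent between vowels /a/ and /o/, so it voices to [d]. /vraupaempatoabno/ → vraubaempadoabno.
Rule 2 (post-nasal voicing): /p/ is a voiceless stop immediately after the nasal /m/, so it voices to [b]. /vraubaempadoabno/ → vraubaembadoabno.
Rule 3 (intervocalic voicing): no segment meets the environment; /vraubaembadoabno/ is unchanged.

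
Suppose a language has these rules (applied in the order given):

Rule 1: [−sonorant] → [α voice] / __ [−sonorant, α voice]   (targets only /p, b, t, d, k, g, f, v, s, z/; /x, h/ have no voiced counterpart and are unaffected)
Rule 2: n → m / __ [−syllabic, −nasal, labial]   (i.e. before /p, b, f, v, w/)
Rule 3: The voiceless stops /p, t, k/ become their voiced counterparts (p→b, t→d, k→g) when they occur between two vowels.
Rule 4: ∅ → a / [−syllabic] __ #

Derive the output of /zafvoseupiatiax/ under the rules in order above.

zavvoseubiadiaxa

Rule 1 (regressive voicing assimilation): /f/ precedes the voiced obstruent /v/, so it voices to [v] by assimilation. /zafvoseupiatiax/ → zavvoseupiatiax.
Rule 2 (nasal place assimilation): no segment meets the environment; /zavvoseupiatiax/ is unchanged.
Rule 3 (intervocalic voicing): /p/ is a voiceless stop between vowels /u/ and /i/, so it voices to [b]. /t/ is a voiceless stop between vowels /a/ and /i/, so it voices to [d]. /zavvoseupiatiax/ → zavvoseubiadiax.
Rule 4 (final a-epenthesis): the form ends in the consonant /x/, so [a] is inserted word-finally. /zavvoseubiadiax/ → zavvoseubiadiaxa.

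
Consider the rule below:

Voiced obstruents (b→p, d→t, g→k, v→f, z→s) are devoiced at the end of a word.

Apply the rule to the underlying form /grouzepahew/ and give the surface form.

No segment of /grouzepahew/ meets the structural description of the rule, so the form surfaces unchanged.

grouzepahew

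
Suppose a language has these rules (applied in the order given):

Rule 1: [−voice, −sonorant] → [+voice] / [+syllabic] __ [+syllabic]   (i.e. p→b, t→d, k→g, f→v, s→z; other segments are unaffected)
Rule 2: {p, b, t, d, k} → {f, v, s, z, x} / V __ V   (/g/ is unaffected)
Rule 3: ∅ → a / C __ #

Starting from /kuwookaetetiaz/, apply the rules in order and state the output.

kuwoogaezeziaza

Rule 1 (intervocalic voicing): /k/ is a voiceless obstruent between vowels /o/ and /a/, so it voices to [g]. /t/ is a voiceless obstruent between vowels /e/ and /e/, so it voices to [d]. /t/ is a voiceless obstruent between vowels /e/ and /i/, so it voices to [d]. /kuwookaetetiaz/ → kuwoogaedediaz.
Rule 2 (intervocalic spirantization): /d/ is a stop between vowels /e/ and /e/, so it spirantizes to the fricative [z]. /d/ is a stop between vowels /e/ and /i/, so it spirantizes to the fricative [z]. /kuwoogaedediaz/ → kuwoogaezeziaz.
Rule 3 (final a-epenthesis): the form ends in the consonant /z/, so [a] is inserted word-finally. /kuwoogaezeziaz/ → kuwoogaezeziaza.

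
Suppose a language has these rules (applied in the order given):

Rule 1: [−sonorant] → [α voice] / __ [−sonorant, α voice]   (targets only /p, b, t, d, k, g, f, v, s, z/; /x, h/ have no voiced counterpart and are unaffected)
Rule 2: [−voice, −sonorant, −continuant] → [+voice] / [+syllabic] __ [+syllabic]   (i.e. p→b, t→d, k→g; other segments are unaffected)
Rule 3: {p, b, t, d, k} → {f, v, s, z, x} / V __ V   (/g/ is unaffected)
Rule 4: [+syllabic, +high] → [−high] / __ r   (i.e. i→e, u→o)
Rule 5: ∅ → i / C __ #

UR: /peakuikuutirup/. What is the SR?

Rule 1 (regressive voicing assimilation): no segment meets the environment; /peakuikuutirup/ is unchanged.
Rule 2 (intervocalic voicing): /k/ is a voiceless stop between vowels /a/ and /u/, so it voices to [g]. /k/ is a voiceless stop between vowels /i/ and /u/, so it voices to [g]. /t/ is a voiceless stop between vowels /u/ and /i/, so it voices to [d]. /peakuikuutirup/ → peaguiguudirup.
Rule 3 (intervocalic spirantization): /d/ is a stop between vowels /u/ and /i/, so it spirantizes to the fricative [z]. /peaguiguudirup/ → peaguiguuzirup.
Rule 4 (pre-rhotic lowering): /i/ is a high vowel immediately before /r/, so it lowers to [e]. /peaguiguuzirup/ → peaguiguuzerup.
Rule 5 (final i-epenthesis): the form ends in the consonant /p/, so [i] is inserted word-finally. /peaguiguuzerup/ → peaguiguuzerupi.

peaguiguuzerupi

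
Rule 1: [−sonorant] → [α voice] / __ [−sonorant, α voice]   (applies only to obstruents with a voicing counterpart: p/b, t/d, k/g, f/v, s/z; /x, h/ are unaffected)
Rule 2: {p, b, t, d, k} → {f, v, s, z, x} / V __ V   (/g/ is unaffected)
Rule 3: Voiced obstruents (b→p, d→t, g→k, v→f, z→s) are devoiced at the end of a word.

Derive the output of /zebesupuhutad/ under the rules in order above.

zevesufuhusat

Rule 1 (regressive voicing assimilation): no segment meets the environment; /zebesupuhutad/ is unchanged.
Rule 2 (intervocalic spirantization): /b/ is a stop between vowels /e/ and /e/, so it spirantizes to the fricative [v]. /p/ is a stop between vowels /u/ and /u/, so it spirantizes to the fricative [f]. /t/ is a stop between vowels /u/ and /a/, so it spirantizes to the fricative [s]. /zebesupuhutad/ → zevesufuhusad.
Rule 3 (final devoicing): /d/ is a voiced obstruent in word-final position, so it devoices to [t]. /zevesufuhusad/ → zevesufuhusat.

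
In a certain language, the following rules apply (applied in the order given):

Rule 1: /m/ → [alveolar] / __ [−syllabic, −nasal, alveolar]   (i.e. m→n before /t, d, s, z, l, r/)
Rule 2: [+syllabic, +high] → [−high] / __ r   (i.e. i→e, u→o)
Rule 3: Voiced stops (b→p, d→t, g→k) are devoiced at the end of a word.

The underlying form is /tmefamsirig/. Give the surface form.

Rule 1 (nasal place assimilation): /m/ precedes the alveolar consonant /s/, so it assimilates in place to [n]. /tmefamsirig/ → tmefansirig.
Rule 2 (pre-rhotic lowering): /i/ is a high vowel immediately before /r/, so it lowers to [e]. /tmefansirig/ → tmefanserig.
Rule 3 (final devoicing): /g/ is a voiced stop in word-final position, so it devoices to [k]. /tmefanserig/ → tmefanserik.

tmefanserik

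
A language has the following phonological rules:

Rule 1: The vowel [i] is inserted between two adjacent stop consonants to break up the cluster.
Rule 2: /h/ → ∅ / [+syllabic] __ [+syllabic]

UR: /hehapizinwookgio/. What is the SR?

Rule 1 (stop-cluster i-epenthesis): /k/ and /g/ form a stop–stop cluster, so [i] is inserted between them. /hehapizinwookgio/ → hehapizinwookigio.
Rule 2 (intervocalic h-deletion): /h/ occurs between vowels /e/ and /a/, so it deletes. /hehapizinwookigio/ → heapizinwookigio.

heapizinwookigio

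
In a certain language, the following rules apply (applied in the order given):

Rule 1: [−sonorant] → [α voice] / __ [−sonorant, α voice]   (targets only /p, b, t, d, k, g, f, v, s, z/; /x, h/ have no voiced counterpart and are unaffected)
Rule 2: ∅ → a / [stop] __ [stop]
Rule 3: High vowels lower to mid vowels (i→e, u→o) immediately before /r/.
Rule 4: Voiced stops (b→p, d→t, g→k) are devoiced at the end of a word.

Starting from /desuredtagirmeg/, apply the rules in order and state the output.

desoretatagermek

Rule 1 (regressive voicing assimilation): /d/ precedes the voiceless obstruent /t/, so it devoices to [t] by assimilation. /desuredtagirmeg/ → desurettagirmeg.
Rule 2 (stop-cluster a-epenthesis): /t/ and /t/ form a stop–stop cluster, so [a] is inserted between them. /desurettagirmeg/ → desuretatagirmeg.
Rule 3 (pre-rhotic lowering): /u/ is a high vowel immediately before /r/, so it lowers to [o]. /i/ is a high vowel immediately before /r/, so it lowers to [e]. /desuretatagirmeg/ → desoretatagermeg.
Rule 4 (final devoicing): /g/ is a voiced stop in word-final position, so it devoices to [k]. /desoretatagermeg/ → desoretatagermek.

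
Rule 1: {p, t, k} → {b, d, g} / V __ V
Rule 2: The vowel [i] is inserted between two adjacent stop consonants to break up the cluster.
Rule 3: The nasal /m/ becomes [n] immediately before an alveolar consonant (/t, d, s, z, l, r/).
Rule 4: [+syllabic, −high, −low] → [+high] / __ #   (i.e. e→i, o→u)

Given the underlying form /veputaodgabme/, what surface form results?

vebudaodigabmi

Rule 1 (intervocalic voicing): /p/ is a voiceless stop between vowels /e/ and /u/, so it voices to [b]. /t/ is a voiceless stop between vowels /u/ and /a/, so it voices to [d]. /veputaodgabme/ → vebudaodgabme.
Rule 2 (stop-cluster i-epenthesis): /d/ and /g/ form a stop–stop cluster, so [i] is inserted between them. /vebudaodgabme/ → vebudaodigabme.
Rule 3 (nasal place assimilation): no segment meets the environment; /vebudaodigabme/ is unchanged.
Rule 4 (final vowel raising): /e/ is a mid vowel in word-final position, so it raises to [i]. /vebudaodigabme/ → vebudaodigabmi.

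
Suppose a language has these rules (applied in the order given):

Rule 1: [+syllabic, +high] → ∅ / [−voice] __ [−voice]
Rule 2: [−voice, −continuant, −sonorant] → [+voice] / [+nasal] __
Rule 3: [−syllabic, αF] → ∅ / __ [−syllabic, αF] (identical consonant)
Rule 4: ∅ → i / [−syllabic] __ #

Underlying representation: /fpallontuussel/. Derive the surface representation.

Rule 1 (high vowel syncope): no segment meets the environment; /fpallontuussel/ is unchanged.
Rule 2 (post-nasal voicing): /t/ is a voiceless stop immediately after the nasal /n/, so it voices to [d]. /fpallontuussel/ → fpallonduussel.
Rule 3 (degemination): /ll/ is a geminate; the first /l/ deletes. /ss/ is a geminate; the first /s/ deletes. /fpallonduussel/ → fpalonduusel.
Rule 4 (final i-epenthesis): the form ends in the consonant /l/, so [i] is inserted word-finally. /fpalonduusel/ → fpalonduuseli.

fpalonduuseli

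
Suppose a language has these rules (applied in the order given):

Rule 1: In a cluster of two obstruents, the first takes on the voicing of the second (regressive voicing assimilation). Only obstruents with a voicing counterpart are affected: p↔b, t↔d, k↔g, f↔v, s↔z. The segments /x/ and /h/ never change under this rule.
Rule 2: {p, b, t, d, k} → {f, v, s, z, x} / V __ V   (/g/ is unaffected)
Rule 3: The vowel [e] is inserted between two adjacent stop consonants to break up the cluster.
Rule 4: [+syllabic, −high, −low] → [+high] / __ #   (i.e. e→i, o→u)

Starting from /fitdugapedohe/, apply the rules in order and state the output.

fidedugafezohi

Rule 1 (regressive voicing assimilation): /t/ precedes the voiced obstruent /d/, so it voices to [d] by assimilation. /fitdugapedohe/ → fiddugapedohe.
Rule 2 (intervocalic spirantization): /p/ is a stop between vowels /a/ and /e/, so it spirantizes to the fricative [f]. /d/ is a stop between vowels /e/ and /o/, so it spirantizes to the fricative [z]. /fiddugapedohe/ → fiddugafezohe.
Rule 3 (stop-cluster e-epenthesis): /d/ and /d/ form a stop–stop cluster, so [e] is inserted between them. /fiddugafezohe/ → fidedugafezohe.
Rule 4 (final vowel raising): /e/ is a mid vowel in word-final position, so it raises to [i]. /fidedugafezohe/ → fidedugafezohi.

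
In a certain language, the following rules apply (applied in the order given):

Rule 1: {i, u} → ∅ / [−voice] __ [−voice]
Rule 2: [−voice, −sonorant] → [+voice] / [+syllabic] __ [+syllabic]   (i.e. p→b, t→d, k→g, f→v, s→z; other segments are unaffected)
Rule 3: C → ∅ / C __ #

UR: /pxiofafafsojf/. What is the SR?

pxiovavafsoj

Rule 1 (high vowel syncope): no segment meets the environment; /pxiofafafsojf/ is unchanged.
Rule 2 (intervocalic voicing): /f/ is a voiceless obstruent between vowels /o/ and /a/, so it voices to [v]. /f/ is a voiceless obstruent between vowels /a/ and /a/, so it voices to [v]. /pxiofafafsojf/ → pxiovavafsojf.
Rule 3 (final cluster simplification): /f/ is the second consonant of a word-final cluster /jf/, so it deletes. /pxiovavafsojf/ → pxiovavafsoj.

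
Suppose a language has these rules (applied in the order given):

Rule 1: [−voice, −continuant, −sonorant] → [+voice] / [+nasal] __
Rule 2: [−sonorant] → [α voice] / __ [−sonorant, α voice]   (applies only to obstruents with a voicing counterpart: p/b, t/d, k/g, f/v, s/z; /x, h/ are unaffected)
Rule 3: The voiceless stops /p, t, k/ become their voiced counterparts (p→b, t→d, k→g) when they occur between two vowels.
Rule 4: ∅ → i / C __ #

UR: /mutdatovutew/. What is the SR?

Rule 1 (post-nasal voicing): no segment meets the environment; /mutdatovutew/ is unchanged.
Rule 2 (regressive voicing assimilation): /t/ precedes the voiced obstruent /d/, so it voices to [d] by assimilation. /mutdatovutew/ → muddatovutew.
Rule 3 (intervocalic voicing): /t/ is a voiceless stop between vowels /a/ and /o/, so it voices to [d]. /t/ is a voiceless stop between vowels /u/ and /e/, so it voices to [d]. /muddatovutew/ → muddadovudew.
Rule 4 (final i-epenthesis): the form ends in the consonant /w/, so [i] is inserted word-finally. /muddadovudew/ → muddadovudewi.

muddadovudewi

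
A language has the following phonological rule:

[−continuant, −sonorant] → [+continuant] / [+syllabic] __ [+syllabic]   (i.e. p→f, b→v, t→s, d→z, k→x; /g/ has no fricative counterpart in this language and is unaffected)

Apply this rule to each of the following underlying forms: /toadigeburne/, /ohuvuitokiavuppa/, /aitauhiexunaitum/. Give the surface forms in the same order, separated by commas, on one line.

/toadigeburne/: /d/ is a stop between vowels /a/ and /i/, so it spirantizes to the fricative [z]. /b/ is a stop between vowels /e/ and /u/, so it spirantizes to the fricative [v]. → [toazigevurne].
/ohuvuitokiavuppa/: /t/ is a stop between vowels /i/ and /o/, so it spirantizes to the fricative [s]. /k/ is a stop between vowels /o/ and /i/, so it spirantizes to the fricative [x]. → [ohuvuisoxiavuppa].
/aitauhiexunaitum/: /t/ is a stop between vowels /i/ and /a/, so it spirantizes to the fricative [s]. /t/ is a stop between vowels /i/ and /u/, so it spirantizes to the fricative [s]. → [aisauhiexunaisum].

toazigevurne, ohuvuisoxiavuppa, aisauhiexunaisum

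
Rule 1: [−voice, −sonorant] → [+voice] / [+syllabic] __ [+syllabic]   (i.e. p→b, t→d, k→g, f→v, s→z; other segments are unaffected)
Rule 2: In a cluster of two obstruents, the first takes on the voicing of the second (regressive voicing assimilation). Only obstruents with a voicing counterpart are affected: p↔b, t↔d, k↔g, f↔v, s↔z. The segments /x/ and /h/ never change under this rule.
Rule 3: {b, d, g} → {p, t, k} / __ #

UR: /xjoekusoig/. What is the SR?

xjoeguzoik

Rule 1 (intervocalic voicing): /k/ is a voiceless obstruent between vowels /e/ and /u/, so it voices to [g]. /s/ is a voiceless obstruent between vowels /u/ and /o/, so it voices to [z]. /xjoekusoig/ → xjoeguzoig.
Rule 2 (regressive voicing assimilation): no segment meets the environment; /xjoeguzoig/ is unchanged.
Rule 3 (final devoicing): /g/ is a voiced stop in word-final position, so it devoices to [k]. /xjoeguzoig/ → xjoeguzoik.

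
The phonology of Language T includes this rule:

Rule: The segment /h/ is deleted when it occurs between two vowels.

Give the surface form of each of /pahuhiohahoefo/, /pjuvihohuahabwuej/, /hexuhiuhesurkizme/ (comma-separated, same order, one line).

pauioaoefo, pjuviouaabwuej, hexuiuesurkizme

/pahuhiohahoefo/: /h/ occurs between vowels /a/ and /u/, so it deletes. /h/ occurs between vowels /u/ and /i/, so it deletes. /h/ occurs between vowels /o/ and /a/, so it deletes. /h/ occurs between vowels /a/ and /o/, so it deletes. → [pauioaoefo].
/pjuvihohuahabwuej/: /h/ occurs between vowels /i/ and /o/, so it deletes. /h/ occurs between vowels /o/ and /u/, so it deletes. /h/ occurs between vowels /a/ and /a/, so it deletes. → [pjuviouaabwuej].
/hexuhiuhesurkizme/: /h/ occurs between vowels /u/ and /i/, so it deletes. /h/ occurs between vowels /u/ and /e/, so it deletes. → [hexuiuesurkizme].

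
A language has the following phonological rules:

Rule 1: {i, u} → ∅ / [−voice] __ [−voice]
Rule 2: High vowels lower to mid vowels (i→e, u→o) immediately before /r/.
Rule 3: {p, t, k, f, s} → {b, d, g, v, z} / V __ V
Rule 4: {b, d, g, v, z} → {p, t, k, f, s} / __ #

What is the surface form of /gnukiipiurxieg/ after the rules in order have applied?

gnugiibiorxiek

Rule 1 (high vowel syncope): no segment meets the environment; /gnukiipiurxieg/ is unchanged.
Rule 2 (pre-rhotic lowering): /u/ is a high vowel immediately before /r/, so it lowers to [o]. /gnukiipiurxieg/ → gnukiipiorxieg.
Rule 3 (intervocalic voicing): /k/ is a voiceless obstruent between vowels /u/ and /i/, so it voices to [g]. /p/ is a voiceless obstruent between vowels /i/ and /i/, so it voices to [b]. /gnukiipiorxieg/ → gnugiibiorxieg.
Rule 4 (final devoicing): /g/ is a voiced obstruent in word-final position, so it devoices to [k]. /gnugiibiorxieg/ → gnugiibiorxiek.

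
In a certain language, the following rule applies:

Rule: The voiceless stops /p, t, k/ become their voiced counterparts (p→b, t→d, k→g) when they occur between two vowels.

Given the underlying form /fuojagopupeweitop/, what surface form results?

Scanning /fuojagopupeweitop/: /p/ is a voiceless stop between vowels /o/ and /u/, so it voices to [b]; /p/ is a voiceless stop between vowels /u/ and /e/, so it voices to [b]; /t/ is a voiceless stop between vowels /i/ and /o/, so it voices to [d]; /p/ at position 17 is not in the conditioning environment.
Result: [fuojagobubeweidop].

fuojagobubeweidop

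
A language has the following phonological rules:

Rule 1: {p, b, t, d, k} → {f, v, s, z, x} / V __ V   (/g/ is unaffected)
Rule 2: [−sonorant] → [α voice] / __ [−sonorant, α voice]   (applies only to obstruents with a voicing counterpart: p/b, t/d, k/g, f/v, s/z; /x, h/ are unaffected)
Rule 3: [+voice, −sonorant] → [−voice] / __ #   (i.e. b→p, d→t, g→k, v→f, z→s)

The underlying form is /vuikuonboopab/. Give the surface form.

vuixuonboofap

Rule 1 (intervocalic spirantization): /k/ is a stop between vowels /i/ and /u/, so it spirantizes to the fricative [x]. /p/ is a stop between vowels /o/ and /a/, so it spirantizes to the fricative [f]. /vuikuonboopab/ → vuixuonboofab.
Rule 2 (regressive voicing assimilation): no segment meets the environment; /vuixuonboofab/ is unchanged.
Rule 3 (final devoicing): /b/ is a voiced obstruent in word-final position, so it devoices to [p]. /vuixuonboofab/ → vuixuonboofap.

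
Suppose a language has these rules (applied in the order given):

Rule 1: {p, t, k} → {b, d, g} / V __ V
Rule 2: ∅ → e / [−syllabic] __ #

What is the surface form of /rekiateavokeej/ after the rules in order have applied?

Rule 1 (intervocalic voicing): /k/ is a voiceless stop between vowels /e/ and /i/, so it voices to [g]. /t/ is a voiceless stop between vowels /a/ and /e/, so it voices to [d]. /k/ is a voiceless stop between vowels /o/ and /e/, so it voices to [g]. /rekiateavokeej/ → regiadeavogeej.
Rule 2 (final e-epenthesis): the form ends in the consonant /j/, so [e] is inserted word-finally. /regiadeavogeej/ → regiadeavogeeje.

regiadeavogeeje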